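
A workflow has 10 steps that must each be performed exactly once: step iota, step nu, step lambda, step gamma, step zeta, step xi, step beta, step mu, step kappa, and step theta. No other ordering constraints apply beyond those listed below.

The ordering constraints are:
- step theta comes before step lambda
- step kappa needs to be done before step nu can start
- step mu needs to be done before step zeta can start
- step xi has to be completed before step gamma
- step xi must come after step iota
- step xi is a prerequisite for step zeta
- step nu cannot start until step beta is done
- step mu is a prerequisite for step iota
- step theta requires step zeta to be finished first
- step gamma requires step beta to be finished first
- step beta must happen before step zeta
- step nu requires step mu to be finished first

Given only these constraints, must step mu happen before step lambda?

Chaining the stated constraints: step mu → step zeta → step theta → step lambda.
Hence step mu necessarily comes before step lambda.

Yes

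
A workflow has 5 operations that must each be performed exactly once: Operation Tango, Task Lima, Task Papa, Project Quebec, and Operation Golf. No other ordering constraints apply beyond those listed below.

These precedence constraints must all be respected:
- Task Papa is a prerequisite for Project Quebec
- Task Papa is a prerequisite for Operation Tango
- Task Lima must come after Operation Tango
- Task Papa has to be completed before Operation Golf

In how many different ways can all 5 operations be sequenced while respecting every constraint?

12

Only Task Papa has no prerequisites, so it must go first.
Enumerating by repeatedly choosing an available operation (one whose prerequisites are all placed) gives 12 distinct complete orderings.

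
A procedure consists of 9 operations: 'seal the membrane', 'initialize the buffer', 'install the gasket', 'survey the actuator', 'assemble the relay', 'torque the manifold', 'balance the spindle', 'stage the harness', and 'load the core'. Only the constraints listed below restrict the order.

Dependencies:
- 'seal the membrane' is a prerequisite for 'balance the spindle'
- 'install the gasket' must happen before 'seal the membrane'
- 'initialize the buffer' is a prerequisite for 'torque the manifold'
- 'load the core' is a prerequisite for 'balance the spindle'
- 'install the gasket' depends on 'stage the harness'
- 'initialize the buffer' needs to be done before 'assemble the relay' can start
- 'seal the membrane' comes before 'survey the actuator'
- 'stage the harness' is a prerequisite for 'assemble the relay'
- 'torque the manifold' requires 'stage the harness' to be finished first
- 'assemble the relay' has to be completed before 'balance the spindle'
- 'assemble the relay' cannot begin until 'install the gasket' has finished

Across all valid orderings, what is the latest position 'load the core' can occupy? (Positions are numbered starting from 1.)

Following the constraints forward from 'load the core', its only required successor is 'balance the spindle'.
With 1 mandatory successor out of 9 operations total, the latest slot for 'load the core' is 9−1 = 8, and it's reachable by doing all non-successors before 'load the core'.

8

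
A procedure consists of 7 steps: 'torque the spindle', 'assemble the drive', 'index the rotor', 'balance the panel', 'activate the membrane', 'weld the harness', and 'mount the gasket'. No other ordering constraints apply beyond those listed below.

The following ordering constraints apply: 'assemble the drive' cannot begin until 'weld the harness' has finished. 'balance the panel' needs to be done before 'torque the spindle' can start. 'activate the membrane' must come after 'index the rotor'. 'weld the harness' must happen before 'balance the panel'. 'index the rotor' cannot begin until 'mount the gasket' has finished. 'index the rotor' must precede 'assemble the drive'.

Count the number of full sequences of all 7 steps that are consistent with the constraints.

65

The steps with no prerequisites are 'weld the harness', 'mount the gasket'; any of them can be placed first.
Systematically extending each partial ordering one step at a time and counting, there are 65 complete orderings.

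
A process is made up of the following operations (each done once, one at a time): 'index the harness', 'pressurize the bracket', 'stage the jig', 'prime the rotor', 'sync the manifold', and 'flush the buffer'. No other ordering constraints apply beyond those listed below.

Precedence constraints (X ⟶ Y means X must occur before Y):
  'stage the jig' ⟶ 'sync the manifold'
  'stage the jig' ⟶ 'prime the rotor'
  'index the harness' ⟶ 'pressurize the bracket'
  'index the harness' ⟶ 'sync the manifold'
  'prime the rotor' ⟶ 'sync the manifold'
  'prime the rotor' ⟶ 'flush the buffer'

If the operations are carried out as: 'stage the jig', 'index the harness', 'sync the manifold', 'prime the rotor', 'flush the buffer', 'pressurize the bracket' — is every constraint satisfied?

The sequence places 'sync the manifold' ahead of 'prime the rotor'.
That contradicts the constraint that 'prime the rotor' must precede 'sync the manifold'.

No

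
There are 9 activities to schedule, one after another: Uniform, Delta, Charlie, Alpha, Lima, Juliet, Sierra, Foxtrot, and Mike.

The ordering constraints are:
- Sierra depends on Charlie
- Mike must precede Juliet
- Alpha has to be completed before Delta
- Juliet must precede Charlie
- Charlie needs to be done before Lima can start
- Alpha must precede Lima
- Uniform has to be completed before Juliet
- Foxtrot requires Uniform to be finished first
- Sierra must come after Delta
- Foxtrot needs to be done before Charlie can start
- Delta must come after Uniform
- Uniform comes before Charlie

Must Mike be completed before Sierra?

Chaining the stated constraints: Mike → Juliet → Charlie → Sierra.
So Mike must precede Sierra in any valid ordering.

Yes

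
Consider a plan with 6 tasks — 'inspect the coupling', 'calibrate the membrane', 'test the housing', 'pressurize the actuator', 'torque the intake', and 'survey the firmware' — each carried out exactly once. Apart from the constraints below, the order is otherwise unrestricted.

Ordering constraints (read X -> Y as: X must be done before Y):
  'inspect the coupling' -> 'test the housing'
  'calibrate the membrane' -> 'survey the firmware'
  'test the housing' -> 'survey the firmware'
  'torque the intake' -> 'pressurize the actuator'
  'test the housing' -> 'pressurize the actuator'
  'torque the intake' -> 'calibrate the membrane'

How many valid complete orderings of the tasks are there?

15

2 tasks have no prerequisites ('inspect the coupling', 'torque the intake'), so any of them could come first.
Systematically extending each partial ordering one task at a time and counting, there are 15 complete orderings.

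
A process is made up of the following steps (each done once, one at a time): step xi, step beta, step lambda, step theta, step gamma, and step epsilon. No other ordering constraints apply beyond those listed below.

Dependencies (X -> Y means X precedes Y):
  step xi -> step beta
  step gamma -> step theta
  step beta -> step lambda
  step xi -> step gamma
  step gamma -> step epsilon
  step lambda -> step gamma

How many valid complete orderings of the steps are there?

Only step xi has no prerequisites, so it must go first.
Enumerating by repeatedly choosing an available step (one whose prerequisites are all placed) gives 2 distinct complete orderings.

2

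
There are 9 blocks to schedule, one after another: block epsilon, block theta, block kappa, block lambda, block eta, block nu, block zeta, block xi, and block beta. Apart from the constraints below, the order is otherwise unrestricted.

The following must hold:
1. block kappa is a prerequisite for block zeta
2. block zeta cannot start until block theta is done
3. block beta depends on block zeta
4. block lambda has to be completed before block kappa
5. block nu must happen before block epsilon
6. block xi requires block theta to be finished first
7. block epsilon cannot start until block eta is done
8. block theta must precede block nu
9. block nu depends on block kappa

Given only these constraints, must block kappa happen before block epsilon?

There is a constraint chain block kappa → block nu → block epsilon.
Hence block kappa necessarily comes before block epsilon.

Yes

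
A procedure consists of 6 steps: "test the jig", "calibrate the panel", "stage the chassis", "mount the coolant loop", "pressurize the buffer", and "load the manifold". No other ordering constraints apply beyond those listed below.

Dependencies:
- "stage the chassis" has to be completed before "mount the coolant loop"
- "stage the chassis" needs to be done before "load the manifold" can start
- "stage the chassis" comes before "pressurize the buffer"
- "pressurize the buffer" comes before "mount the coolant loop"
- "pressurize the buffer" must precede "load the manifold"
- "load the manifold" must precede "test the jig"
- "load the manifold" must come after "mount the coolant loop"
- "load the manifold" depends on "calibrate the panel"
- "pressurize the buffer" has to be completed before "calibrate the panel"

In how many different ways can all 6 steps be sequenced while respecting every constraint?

2

Only "stage the chassis" has no prerequisites, so it must go first.
Enumerating by repeatedly choosing an available step (one whose prerequisites are all placed) gives 2 distinct complete orderings.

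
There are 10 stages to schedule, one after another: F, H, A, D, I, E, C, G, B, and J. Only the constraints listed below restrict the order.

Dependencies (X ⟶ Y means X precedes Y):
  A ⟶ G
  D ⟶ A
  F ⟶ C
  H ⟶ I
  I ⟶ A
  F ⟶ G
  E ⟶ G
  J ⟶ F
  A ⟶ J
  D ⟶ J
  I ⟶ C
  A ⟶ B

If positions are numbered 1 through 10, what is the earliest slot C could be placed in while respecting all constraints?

Every stage that must precede C has to come before it. Tracing all chains that end at C, those stages are: F, H, A, D, I, J — 6 in total.
With 6 mandatory predecessors, the earliest C can sit is position 6+1 = 7, and placing just those 6 first achieves it.

7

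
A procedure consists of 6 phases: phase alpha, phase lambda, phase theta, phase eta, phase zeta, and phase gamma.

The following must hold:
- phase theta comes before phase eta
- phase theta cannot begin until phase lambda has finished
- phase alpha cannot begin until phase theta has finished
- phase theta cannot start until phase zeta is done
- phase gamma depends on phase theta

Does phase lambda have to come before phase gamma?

Chaining the stated constraints: phase lambda → phase theta → phase gamma.
That forces phase lambda before phase gamma in every valid schedule.

Yes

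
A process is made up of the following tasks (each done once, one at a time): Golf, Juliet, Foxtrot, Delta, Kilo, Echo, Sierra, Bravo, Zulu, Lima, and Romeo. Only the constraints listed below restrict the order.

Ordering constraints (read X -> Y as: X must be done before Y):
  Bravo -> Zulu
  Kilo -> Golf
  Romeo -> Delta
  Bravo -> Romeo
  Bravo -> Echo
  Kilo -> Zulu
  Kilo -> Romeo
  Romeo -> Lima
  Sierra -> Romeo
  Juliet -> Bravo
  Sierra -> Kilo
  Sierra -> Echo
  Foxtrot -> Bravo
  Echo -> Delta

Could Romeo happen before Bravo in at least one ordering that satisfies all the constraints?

Following Bravo → Romeo, Bravo must precede Romeo in every valid ordering.
So no valid ordering can have Romeo before Bravo.

No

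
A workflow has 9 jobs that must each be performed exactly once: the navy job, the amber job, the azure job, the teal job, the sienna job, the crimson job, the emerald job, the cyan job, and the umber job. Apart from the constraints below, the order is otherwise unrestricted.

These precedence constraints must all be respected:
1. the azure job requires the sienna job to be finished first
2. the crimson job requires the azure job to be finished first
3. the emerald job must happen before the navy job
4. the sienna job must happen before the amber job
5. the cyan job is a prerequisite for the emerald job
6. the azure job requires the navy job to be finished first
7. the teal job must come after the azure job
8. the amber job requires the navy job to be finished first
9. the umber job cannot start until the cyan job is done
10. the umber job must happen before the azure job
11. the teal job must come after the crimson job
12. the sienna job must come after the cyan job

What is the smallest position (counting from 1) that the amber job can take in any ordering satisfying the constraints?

The jobs that are forced before the amber job, directly or transitively, are the navy job, the sienna job, the emerald job, the cyan job. That's 4 jobs.
With 4 mandatory predecessors, the earliest the amber job can sit is position 4+1 = 5, and placing just those 4 first achieves it.

5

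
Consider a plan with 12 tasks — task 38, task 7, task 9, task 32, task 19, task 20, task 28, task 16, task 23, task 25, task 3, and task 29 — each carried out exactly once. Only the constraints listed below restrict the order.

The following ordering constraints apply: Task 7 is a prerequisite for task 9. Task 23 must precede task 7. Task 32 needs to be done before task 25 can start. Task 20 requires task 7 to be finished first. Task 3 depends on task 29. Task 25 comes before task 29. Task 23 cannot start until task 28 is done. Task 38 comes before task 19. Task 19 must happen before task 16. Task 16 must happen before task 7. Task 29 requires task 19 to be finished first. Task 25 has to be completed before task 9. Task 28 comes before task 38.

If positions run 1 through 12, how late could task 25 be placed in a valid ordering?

9

The tasks that are forced after task 25, directly or by a chain of constraints, are task 9, task 3, task 29. That's 3 tasks.
With 3 mandatory successors out of 12 tasks total, the latest slot for task 25 is 12−3 = 9, and it's reachable by doing all non-successors before task 25.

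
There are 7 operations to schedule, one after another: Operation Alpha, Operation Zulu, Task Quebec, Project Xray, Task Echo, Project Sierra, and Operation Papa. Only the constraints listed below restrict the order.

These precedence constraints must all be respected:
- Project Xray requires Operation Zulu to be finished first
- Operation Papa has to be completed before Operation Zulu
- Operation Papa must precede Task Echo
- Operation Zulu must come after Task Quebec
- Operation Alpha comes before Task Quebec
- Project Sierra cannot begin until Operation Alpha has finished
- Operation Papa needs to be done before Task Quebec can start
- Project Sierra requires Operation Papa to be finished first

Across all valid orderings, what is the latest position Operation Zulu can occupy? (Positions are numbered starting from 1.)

6

Following the constraints forward from Operation Zulu, its only required successor is Project Xray.
So at least 1 operation follows Operation Zulu, putting Operation Zulu no later than position 6. That position is achievable by scheduling everything else first.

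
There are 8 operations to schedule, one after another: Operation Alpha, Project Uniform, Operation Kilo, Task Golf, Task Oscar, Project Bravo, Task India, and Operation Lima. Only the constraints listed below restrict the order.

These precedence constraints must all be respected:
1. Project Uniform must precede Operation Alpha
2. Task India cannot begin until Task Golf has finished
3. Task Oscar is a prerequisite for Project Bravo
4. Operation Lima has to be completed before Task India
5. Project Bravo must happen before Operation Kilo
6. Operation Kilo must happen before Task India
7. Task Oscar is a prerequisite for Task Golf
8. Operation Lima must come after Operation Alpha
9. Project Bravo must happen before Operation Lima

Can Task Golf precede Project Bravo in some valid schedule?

The constraints leave Task Golf and Project Bravo unordered relative to each other; nothing requires Project Bravo earlier.
That means at least one valid schedule has Task Golf before Project Bravo.

Yes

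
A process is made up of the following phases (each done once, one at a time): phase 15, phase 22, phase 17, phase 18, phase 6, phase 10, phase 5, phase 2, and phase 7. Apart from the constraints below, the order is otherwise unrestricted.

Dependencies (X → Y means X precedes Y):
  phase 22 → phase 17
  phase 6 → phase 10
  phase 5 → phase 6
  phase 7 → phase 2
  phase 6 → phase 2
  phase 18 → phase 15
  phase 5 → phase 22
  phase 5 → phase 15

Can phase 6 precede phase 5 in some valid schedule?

There is a dependency chain phase 5 → phase 6, so phase 6 always comes after phase 5.
So no valid ordering can have phase 6 before phase 5.

No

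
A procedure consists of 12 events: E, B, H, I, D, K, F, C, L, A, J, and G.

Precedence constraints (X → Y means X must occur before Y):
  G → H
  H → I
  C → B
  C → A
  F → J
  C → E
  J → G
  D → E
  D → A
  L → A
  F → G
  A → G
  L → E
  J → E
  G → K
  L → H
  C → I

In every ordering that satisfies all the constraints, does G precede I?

Yes

Chaining the stated constraints: G → H → I.
That forces G before I in every valid schedule.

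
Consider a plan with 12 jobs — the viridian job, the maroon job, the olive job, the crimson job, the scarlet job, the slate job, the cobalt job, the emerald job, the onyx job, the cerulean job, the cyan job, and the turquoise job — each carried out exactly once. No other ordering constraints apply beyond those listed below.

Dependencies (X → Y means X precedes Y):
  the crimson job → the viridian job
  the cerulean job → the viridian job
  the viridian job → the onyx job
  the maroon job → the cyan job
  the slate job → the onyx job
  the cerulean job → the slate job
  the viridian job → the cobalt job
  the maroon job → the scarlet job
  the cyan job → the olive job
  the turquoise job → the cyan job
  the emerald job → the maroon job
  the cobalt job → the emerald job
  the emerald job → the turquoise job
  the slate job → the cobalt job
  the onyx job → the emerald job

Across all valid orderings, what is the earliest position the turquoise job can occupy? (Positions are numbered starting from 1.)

8

Working backwards through the constraints from the turquoise job, its full set of required predecessors is the viridian job, the crimson job, the slate job, the cobalt job, the emerald job, the onyx job, the cerulean job — 7 of them.
With 7 mandatory predecessors, the earliest the turquoise job can sit is position 7+1 = 8, and placing just those 7 first achieves it.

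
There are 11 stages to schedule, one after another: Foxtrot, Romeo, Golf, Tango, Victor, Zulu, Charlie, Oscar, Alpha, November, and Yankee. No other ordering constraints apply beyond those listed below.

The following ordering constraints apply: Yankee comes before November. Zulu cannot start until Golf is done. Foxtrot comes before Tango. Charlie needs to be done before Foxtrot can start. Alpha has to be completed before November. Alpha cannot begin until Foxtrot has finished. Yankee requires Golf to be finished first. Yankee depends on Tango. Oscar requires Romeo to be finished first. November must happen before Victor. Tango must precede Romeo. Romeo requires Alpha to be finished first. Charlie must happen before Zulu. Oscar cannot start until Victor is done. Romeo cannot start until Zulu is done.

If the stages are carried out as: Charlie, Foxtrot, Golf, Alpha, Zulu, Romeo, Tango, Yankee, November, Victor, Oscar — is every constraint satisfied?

Here Tango comes after Romeo.
That contradicts the constraint that Tango must precede Romeo.

No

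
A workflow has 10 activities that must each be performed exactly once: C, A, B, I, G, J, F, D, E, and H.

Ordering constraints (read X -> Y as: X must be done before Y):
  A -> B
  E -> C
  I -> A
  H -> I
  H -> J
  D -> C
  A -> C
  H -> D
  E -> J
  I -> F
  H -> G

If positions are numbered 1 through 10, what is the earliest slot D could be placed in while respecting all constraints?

2

Working backwards through the constraints from D, its only required predecessor is H.
So at minimum 1 activity comes before D, putting D no earlier than position 2. That position is achievable by scheduling exactly that predecessor first.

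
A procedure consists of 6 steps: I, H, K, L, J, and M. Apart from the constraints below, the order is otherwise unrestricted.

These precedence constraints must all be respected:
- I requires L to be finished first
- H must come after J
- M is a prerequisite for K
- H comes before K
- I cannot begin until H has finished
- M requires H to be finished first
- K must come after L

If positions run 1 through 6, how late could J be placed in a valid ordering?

2

Every step that must follow J has to come after it. Tracing all chains starting from J, those steps are: I, H, K, M — 4 in total.
So at least 4 steps follow J, putting J no later than position 2. That position is achievable by scheduling everything else first.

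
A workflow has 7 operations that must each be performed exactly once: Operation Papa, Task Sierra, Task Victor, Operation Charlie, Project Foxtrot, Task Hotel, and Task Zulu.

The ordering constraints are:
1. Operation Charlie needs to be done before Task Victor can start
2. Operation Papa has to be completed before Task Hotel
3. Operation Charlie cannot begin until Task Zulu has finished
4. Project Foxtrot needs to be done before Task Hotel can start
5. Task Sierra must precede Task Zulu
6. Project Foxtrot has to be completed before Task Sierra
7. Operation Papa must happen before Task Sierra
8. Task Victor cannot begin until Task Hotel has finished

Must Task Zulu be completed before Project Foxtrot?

No

The constraints actually force Project Foxtrot before Task Zulu (via Project Foxtrot → Task Sierra → Task Zulu), not the other way around.
So Task Zulu never precedes Project Foxtrot.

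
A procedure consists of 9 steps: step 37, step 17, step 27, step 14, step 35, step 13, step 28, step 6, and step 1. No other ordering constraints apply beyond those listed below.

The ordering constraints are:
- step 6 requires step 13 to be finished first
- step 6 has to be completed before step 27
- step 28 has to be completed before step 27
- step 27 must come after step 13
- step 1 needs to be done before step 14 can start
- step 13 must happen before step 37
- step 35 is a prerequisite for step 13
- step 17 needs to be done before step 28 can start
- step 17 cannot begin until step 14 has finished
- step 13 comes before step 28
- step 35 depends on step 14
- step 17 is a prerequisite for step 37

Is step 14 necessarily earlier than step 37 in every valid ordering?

Yes

Following the dependencies: step 14 → step 17 → step 37.
Hence step 14 necessarily comes before step 37.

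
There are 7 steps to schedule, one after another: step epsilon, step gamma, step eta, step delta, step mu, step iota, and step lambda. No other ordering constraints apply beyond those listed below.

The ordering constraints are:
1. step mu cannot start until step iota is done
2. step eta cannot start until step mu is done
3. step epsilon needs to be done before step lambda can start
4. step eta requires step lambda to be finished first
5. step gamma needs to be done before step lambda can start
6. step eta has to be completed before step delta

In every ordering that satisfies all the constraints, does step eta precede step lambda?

The constraints actually force step lambda before step eta (via step lambda → step eta), not the other way around.
So step eta does not have to come before step lambda — it cannot.

No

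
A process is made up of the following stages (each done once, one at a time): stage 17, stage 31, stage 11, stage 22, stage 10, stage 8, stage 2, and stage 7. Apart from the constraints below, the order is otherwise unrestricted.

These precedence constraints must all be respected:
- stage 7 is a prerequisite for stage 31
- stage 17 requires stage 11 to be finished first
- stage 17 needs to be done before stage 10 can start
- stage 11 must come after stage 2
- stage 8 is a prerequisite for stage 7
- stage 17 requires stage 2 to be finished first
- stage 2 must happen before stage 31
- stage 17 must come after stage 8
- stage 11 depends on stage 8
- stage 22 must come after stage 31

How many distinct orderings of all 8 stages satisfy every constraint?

50

The stages with no prerequisites are stage 8, stage 2; any of them can be placed first.
Enumerating by repeatedly choosing an available stage (one whose prerequisites are all placed) gives 50 distinct complete orderings.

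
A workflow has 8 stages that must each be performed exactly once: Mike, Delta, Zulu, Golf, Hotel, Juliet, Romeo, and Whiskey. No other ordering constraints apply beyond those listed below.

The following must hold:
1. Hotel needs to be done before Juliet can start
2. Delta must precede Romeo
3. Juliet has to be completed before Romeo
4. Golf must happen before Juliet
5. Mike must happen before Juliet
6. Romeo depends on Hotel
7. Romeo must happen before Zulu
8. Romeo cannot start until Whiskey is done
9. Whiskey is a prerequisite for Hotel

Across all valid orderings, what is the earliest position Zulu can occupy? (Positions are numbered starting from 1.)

8

Every stage that must precede Zulu has to come before it. Tracing all chains that end at Zulu, those stages are: Mike, Delta, Golf, Hotel, Juliet, Romeo, Whiskey — 7 in total.
With 7 mandatory predecessors, the earliest Zulu can sit is position 7+1 = 8, and placing just those 7 first achieves it.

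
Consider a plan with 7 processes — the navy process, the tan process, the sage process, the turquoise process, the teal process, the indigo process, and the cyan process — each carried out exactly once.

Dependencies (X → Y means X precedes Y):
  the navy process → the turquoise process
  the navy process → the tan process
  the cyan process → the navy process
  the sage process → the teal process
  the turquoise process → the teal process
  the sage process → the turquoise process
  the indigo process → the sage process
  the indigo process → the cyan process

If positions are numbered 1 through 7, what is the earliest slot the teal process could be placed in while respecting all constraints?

Working backwards through the constraints from the teal process, its full set of required predecessors is the navy process, the sage process, the turquoise process, the indigo process, the cyan process — 5 of them.
With 5 mandatory predecessors, the earliest the teal process can sit is position 5+1 = 6, and placing just those 5 first achieves it.

6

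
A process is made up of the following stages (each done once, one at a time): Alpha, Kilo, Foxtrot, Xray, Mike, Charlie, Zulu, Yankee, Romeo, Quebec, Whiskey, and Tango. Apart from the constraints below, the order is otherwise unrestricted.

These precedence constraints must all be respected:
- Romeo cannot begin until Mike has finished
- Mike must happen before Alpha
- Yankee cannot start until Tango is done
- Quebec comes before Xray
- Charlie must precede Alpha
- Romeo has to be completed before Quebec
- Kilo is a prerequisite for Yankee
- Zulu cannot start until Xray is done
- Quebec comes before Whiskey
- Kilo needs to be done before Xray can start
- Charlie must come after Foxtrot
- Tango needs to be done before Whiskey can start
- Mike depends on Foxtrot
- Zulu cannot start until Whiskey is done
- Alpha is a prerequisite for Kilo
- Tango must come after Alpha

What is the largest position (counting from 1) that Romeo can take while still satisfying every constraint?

8

The stages that are forced after Romeo, directly or by a chain of constraints, are Xray, Zulu, Quebec, Whiskey. That's 4 stages.
With 4 mandatory successors out of 12 stages total, the latest slot for Romeo is 12−4 = 8, and it's reachable by doing all non-successors before Romeo.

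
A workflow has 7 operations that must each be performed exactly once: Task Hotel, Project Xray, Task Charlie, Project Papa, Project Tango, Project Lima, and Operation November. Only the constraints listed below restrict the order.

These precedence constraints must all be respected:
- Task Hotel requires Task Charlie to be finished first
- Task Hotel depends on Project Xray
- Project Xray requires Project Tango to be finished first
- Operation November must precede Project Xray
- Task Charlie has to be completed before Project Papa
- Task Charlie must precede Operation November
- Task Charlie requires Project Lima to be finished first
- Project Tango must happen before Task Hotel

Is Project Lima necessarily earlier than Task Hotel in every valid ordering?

There is a constraint chain Project Lima → Task Charlie → Task Hotel.
So Project Lima must precede Task Hotel in any valid ordering.

Yes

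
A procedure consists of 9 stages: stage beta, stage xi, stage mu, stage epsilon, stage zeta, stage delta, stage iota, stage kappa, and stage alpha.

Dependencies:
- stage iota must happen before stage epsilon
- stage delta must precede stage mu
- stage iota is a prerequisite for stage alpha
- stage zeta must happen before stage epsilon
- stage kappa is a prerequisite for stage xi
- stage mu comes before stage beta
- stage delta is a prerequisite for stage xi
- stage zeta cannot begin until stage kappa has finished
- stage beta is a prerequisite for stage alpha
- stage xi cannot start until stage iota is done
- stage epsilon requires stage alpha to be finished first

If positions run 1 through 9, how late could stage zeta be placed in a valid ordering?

The only stage forced after stage zeta (directly or by a chain) is stage epsilon.
With 1 mandatory successor out of 9 stages total, the latest slot for stage zeta is 9−1 = 8, and it's reachable by doing all non-successors before stage zeta.

8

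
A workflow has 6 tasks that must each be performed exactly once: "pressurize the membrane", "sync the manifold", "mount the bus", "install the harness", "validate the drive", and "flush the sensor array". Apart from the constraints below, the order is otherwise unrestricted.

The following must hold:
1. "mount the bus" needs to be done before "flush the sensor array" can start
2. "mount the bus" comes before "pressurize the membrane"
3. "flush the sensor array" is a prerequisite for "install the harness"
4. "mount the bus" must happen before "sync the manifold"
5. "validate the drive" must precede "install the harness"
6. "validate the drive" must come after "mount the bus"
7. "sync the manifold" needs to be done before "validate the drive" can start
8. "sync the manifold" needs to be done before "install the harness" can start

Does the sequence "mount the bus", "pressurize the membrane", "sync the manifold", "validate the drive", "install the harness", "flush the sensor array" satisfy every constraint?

The sequence places "install the harness" ahead of "flush the sensor array".
But one of the constraints requires "flush the sensor array" before "install the harness", so this ordering violates it.

No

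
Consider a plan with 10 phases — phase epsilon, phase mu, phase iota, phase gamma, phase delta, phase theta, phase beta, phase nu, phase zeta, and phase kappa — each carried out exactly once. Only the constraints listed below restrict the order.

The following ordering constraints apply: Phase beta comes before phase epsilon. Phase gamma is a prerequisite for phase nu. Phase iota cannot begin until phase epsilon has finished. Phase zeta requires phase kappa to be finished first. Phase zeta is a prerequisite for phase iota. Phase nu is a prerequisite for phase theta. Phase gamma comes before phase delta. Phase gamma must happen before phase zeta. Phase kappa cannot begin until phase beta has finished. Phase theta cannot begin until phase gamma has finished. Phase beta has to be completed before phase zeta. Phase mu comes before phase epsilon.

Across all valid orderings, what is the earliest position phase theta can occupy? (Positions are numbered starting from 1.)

3

Working backwards through the constraints from phase theta, its full set of required predecessors is phase gamma, phase nu — 2 of them.
So at minimum 2 phases come before phase theta, putting phase theta no earlier than position 3. That position is achievable by scheduling exactly those predecessors first.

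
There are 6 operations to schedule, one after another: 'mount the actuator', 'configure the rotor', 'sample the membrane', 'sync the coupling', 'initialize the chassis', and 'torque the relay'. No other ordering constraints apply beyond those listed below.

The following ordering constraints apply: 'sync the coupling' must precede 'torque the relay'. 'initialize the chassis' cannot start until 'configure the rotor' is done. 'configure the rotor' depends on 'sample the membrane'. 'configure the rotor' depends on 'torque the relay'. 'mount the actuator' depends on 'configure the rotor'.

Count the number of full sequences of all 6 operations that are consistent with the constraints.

The operations with no prerequisites are 'sample the membrane', 'sync the coupling'; any of them can be placed first.
Systematically extending each partial ordering one operation at a time and counting, there are 6 complete orderings.

6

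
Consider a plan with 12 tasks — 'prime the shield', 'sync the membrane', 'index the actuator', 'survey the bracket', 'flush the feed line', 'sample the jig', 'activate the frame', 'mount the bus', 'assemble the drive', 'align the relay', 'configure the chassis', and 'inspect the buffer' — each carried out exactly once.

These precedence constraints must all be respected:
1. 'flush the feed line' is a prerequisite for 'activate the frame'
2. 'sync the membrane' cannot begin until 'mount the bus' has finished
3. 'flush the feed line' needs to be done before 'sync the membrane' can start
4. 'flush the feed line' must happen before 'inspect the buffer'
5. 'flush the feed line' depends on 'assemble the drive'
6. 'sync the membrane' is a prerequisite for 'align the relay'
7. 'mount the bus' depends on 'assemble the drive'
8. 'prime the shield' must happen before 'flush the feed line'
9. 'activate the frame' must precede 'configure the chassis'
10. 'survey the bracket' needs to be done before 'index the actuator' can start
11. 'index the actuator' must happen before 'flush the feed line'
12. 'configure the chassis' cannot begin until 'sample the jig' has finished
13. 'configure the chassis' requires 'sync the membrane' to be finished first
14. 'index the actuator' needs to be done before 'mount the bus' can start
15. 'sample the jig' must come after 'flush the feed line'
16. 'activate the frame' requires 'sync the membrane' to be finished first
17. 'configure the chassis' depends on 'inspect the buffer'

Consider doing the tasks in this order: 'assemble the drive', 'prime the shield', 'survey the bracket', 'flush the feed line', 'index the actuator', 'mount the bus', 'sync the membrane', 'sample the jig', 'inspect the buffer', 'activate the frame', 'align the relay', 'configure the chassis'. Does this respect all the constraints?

Here 'index the actuator' comes after 'flush the feed line'.
Since 'index the actuator' is required before 'flush the feed line', the ordering is invalid.

No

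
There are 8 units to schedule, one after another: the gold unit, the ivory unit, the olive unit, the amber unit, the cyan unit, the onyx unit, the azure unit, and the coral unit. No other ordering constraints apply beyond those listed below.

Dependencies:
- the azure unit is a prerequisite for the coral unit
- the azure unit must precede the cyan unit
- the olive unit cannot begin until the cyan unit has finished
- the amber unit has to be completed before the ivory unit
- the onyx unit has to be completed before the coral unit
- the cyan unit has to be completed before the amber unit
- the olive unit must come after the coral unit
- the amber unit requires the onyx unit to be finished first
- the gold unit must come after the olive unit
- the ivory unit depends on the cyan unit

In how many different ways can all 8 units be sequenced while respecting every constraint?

42

2 units have no prerequisites (the onyx unit, the azure unit), so any of them could come first.
Systematically extending each partial ordering one unit at a time and counting, there are 42 complete orderings.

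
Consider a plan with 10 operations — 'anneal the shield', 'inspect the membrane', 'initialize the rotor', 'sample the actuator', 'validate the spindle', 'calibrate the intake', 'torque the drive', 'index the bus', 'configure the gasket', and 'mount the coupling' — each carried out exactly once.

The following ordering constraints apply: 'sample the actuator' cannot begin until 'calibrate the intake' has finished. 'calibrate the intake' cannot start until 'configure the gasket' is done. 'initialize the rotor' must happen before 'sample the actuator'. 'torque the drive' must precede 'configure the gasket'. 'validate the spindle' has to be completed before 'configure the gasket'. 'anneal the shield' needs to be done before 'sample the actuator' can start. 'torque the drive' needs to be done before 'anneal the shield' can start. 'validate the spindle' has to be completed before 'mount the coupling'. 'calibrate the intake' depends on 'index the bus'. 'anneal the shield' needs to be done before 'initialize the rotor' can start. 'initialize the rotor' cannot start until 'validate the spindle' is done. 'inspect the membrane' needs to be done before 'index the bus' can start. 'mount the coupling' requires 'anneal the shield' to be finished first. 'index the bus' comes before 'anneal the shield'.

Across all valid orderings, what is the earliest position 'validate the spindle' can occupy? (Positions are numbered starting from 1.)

1

Nothing is required before 'validate the spindle'; it can be the very first operation.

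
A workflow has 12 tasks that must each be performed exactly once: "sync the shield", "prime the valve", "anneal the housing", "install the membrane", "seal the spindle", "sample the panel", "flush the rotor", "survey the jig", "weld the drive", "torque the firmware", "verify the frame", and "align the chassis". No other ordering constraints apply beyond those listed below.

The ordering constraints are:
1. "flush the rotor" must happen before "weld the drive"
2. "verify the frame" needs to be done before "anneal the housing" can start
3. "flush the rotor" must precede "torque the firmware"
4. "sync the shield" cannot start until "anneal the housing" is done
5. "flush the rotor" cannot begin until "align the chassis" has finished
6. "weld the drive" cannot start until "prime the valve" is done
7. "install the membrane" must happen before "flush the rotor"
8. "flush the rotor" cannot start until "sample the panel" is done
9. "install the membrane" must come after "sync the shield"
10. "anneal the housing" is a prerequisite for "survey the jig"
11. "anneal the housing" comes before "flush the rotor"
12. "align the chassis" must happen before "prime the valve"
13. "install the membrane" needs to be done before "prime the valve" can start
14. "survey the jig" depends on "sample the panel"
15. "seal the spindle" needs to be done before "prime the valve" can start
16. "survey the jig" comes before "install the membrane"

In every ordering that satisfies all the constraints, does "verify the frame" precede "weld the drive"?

Yes

Following the dependencies: "verify the frame" → "anneal the housing" → "flush the rotor" → "weld the drive".
That forces "verify the frame" before "weld the drive" in every valid schedule.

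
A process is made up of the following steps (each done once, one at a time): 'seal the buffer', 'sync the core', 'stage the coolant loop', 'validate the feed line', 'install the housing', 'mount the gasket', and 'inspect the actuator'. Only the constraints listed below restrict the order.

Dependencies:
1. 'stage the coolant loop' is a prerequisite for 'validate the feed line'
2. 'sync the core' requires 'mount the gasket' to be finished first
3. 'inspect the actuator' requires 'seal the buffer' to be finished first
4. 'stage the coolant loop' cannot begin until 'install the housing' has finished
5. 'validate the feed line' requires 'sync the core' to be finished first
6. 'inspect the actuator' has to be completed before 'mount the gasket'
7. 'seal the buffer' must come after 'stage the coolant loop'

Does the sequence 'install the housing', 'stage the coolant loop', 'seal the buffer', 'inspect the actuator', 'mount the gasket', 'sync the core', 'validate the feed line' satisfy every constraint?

Yes

Every stated constraint is respected: 'stage the coolant loop' sits at position 2, ahead of 'validate the feed line' at position 7, and each of the other listed pairs likewise has the predecessor earlier in the sequence.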